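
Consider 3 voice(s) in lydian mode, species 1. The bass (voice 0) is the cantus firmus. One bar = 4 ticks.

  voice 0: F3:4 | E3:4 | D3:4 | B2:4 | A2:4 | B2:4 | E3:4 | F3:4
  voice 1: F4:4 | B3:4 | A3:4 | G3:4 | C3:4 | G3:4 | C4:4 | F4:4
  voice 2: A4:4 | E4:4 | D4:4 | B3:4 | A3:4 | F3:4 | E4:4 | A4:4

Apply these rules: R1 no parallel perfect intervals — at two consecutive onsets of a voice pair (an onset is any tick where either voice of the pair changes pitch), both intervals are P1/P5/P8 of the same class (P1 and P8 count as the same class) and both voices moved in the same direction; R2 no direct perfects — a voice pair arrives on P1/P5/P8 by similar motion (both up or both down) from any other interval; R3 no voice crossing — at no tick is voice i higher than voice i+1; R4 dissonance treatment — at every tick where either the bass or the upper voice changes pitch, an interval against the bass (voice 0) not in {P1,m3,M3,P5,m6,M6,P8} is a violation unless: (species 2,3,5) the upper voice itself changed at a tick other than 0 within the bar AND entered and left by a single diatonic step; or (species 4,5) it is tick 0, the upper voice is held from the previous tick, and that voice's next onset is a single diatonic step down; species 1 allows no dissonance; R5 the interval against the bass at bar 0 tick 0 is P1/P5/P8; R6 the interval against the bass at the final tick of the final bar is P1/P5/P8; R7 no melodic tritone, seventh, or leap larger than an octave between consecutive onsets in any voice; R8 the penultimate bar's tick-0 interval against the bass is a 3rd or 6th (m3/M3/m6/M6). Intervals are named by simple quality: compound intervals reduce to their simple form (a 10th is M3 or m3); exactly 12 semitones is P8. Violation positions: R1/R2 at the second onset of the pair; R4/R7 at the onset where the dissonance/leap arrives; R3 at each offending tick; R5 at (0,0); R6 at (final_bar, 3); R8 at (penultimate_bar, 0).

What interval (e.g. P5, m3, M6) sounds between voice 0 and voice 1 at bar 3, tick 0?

m6

voice 0=B2 voice 1=G3 -> m6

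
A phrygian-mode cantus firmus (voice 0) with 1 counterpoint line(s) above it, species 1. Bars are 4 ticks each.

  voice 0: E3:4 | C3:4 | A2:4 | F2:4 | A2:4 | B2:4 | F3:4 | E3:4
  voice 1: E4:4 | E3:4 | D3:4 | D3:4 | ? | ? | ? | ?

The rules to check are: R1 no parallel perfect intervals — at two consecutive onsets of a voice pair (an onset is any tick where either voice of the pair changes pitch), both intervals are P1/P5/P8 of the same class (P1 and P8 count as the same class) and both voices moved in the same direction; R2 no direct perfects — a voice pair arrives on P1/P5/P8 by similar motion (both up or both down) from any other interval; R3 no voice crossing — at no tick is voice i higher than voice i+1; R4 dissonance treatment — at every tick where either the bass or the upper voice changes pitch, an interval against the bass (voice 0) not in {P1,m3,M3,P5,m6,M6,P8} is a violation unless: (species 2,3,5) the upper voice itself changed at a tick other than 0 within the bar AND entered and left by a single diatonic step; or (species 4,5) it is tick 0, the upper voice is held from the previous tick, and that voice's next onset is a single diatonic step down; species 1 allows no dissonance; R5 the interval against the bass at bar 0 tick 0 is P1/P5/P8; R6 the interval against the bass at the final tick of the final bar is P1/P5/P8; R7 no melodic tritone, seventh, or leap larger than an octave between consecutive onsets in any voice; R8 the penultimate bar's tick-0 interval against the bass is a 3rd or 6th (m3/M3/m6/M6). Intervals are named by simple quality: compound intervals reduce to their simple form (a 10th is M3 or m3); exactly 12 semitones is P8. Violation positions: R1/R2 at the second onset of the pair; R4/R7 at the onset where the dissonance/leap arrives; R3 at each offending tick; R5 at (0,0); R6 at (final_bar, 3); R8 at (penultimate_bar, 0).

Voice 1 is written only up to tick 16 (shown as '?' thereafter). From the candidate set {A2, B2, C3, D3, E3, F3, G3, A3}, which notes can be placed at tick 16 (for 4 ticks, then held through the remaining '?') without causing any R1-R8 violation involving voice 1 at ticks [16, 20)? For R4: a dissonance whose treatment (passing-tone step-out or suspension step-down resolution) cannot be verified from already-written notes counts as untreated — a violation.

{A2, C3, F3}

A2: legal
B2: violates R4
C3: legal
D3: violates R4
E3: violates R2
F3: legal
G3: violates R4
A3: violates R2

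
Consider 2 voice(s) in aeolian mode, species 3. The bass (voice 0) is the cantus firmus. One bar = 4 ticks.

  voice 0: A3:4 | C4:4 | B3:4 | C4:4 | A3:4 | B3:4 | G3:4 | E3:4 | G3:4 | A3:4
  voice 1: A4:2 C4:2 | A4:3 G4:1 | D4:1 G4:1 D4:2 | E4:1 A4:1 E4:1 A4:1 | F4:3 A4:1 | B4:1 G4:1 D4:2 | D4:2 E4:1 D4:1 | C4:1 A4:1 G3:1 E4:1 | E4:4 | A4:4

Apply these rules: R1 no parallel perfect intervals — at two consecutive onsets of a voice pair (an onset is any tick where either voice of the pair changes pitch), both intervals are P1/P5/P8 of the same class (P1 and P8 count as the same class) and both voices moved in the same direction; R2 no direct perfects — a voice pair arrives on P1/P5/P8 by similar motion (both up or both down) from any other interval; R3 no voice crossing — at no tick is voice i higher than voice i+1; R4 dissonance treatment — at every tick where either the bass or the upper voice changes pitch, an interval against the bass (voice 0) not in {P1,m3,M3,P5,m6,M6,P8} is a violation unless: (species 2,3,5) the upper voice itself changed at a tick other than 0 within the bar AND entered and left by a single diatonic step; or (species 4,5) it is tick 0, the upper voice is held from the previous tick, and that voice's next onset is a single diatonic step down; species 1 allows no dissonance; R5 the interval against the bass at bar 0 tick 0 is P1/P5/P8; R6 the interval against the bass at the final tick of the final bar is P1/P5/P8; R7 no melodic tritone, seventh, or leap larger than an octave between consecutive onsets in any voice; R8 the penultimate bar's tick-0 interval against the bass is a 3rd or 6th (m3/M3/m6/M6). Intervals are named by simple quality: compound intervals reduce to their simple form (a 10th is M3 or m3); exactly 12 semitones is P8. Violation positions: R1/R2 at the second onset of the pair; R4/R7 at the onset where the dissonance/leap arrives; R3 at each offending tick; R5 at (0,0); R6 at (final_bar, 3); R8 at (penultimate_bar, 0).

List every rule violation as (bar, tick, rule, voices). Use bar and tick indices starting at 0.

bar 0: v0=A3 v1=A4 downbeat P8
bar 1: v0=C4 v1=A4 downbeat M6
bar 2: v0=B3 v1=D4 downbeat m3
bar 3: v0=C4 v1=E4 downbeat M3
bar 4: v0=A3 v1=F4 downbeat m6
bar 5: v0=B3 v1=B4 downbeat P8
bar 6: v0=G3 v1=D4 downbeat P5
bar 7: v0=E3 v1=C4 downbeat m6
bar 8: v0=G3 v1=E4 downbeat M6
bar 9: v0=A3 v1=A4 downbeat P8
  -> R1 @ bar 5 tick 0 v(0, 1): A3/A4 P8 -> B3/B4 P8 similar
  -> R4 @ bar 7 tick 1 v(0, 1): E3/A4 P4 untreated
  -> R7 @ bar 7 tick 2 v(1,): A4->G3 leap 14st
  -> R2 @ bar 9 tick 0 v(0, 1): G3/E4 M6 -> A3/A4 P8 similar

(5, 0, R1, (0, 1))
(7, 1, R4, (0, 1))
(7, 2, R7, (1,))
(9, 0, R2, (0, 1))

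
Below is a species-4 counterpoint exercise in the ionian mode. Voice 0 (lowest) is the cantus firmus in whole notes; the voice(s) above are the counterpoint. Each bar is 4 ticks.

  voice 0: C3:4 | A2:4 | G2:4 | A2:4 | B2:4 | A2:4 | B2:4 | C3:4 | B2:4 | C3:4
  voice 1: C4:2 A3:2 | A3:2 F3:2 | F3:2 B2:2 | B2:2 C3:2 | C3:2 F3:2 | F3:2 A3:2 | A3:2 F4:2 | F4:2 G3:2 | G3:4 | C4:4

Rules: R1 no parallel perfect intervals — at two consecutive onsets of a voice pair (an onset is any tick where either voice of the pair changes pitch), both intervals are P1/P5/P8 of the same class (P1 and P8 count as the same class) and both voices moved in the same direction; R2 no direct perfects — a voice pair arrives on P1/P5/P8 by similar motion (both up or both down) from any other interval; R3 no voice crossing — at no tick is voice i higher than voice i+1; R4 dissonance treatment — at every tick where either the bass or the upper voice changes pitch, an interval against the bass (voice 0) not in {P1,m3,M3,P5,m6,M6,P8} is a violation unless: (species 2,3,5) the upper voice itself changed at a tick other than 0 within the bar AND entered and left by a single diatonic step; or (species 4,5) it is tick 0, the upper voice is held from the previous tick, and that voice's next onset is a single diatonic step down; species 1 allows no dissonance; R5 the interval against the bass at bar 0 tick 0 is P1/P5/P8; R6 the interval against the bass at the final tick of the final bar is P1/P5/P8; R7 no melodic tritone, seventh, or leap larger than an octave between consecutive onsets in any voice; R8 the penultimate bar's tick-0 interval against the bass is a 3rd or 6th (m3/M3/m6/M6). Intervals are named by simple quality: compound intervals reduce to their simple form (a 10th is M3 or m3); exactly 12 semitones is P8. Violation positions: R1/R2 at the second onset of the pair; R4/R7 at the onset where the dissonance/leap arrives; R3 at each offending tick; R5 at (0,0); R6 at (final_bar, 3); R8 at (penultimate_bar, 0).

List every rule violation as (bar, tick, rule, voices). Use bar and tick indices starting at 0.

(2, 0, R4, (0, 1))
(2, 2, R7, (1,))
(3, 0, R4, (0, 1))
(4, 0, R4, (0, 1))
(4, 2, R4, (0, 1))
(6, 0, R4, (0, 1))
(6, 2, R4, (0, 1))
(7, 0, R4, (0, 1))
(7, 2, R7, (1,))
(9, 0, R2, (0, 1))

bar 0: v0=C3 v1=C4 downbeat P8
bar 1: v0=A2 v1=A3 downbeat P8
bar 2: v0=G2 v1=F3 downbeat m7
bar 3: v0=A2 v1=B2 downbeat M2
bar 4: v0=B2 v1=C3 downbeat m2
bar 5: v0=A2 v1=F3 downbeat m6
bar 6: v0=B2 v1=A3 downbeat m7
bar 7: v0=C3 v1=F4 downbeat P4
bar 8: v0=B2 v1=G3 downbeat m6
bar 9: v0=C3 v1=C4 downbeat P8
  -> R4 @ bar 2 tick 0 v(0, 1): G2/F3 m7 untreated
  -> R7 @ bar 2 tick 2 v(1,): F3->B2 leap 6st
  -> R4 @ bar 3 tick 0 v(0, 1): A2/B2 M2 untreated
  -> R4 @ bar 4 tick 0 v(0, 1): B2/C3 m2 untreated
  -> R4 @ bar 4 tick 2 v(0, 1): B2/F3 TT untreated
  -> R4 @ bar 6 tick 0 v(0, 1): B2/A3 m7 untreated
  -> R4 @ bar 6 tick 2 v(0, 1): B2/F4 TT untreated
  -> R4 @ bar 7 tick 0 v(0, 1): C3/F4 P4 untreated
  -> R7 @ bar 7 tick 2 v(1,): F4->G3 leap 10st
  -> R2 @ bar 9 tick 0 v(0, 1): B2/G3 m6 -> C3/C4 P8 similar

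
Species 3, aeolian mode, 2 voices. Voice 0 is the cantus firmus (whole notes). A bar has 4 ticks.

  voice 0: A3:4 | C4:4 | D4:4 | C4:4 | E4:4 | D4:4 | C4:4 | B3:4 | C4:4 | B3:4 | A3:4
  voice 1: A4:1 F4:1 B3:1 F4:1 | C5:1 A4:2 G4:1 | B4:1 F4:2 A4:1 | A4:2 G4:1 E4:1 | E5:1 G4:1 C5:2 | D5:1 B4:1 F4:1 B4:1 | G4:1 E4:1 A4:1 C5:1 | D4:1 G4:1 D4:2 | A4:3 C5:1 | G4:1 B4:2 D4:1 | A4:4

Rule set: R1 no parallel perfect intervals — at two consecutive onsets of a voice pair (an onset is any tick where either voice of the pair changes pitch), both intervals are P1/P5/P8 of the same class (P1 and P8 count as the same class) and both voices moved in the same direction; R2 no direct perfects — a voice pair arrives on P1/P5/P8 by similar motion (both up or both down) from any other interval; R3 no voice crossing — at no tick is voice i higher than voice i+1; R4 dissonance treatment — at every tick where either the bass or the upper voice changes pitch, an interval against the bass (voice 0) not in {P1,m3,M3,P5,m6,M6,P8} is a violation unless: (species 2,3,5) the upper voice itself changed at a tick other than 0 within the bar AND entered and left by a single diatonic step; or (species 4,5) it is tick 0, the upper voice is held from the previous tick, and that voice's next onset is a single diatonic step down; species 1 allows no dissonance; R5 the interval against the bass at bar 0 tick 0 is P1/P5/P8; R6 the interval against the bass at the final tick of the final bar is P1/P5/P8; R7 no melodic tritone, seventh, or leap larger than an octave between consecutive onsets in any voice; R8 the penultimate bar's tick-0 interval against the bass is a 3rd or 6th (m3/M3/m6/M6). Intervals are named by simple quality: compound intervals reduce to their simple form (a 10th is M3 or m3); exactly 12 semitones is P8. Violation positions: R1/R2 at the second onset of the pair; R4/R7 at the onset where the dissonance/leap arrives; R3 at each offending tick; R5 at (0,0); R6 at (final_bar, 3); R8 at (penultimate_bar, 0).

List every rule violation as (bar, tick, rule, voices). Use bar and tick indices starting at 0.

bar 0: v0=A3 v1=A4 downbeat P8
bar 1: v0=C4 v1=C5 downbeat P8
bar 2: v0=D4 v1=B4 downbeat M6
bar 3: v0=C4 v1=A4 downbeat M6
bar 4: v0=E4 v1=E5 downbeat P8
bar 5: v0=D4 v1=D5 downbeat P8
bar 6: v0=C4 v1=G4 downbeat P5
bar 7: v0=B3 v1=D4 downbeat m3
bar 8: v0=C4 v1=A4 downbeat M6
bar 9: v0=B3 v1=G4 downbeat m6
bar 10: v0=A3 v1=A4 downbeat P8
  -> R4 @ bar 0 tick 2 v(0, 1): A3/B3 M2 untreated
  -> R7 @ bar 0 tick 2 v(1,): F4->B3 leap 6st
  -> R7 @ bar 0 tick 3 v(1,): B3->F4 leap 6st
  -> R2 @ bar 1 tick 0 v(0, 1): A3/F4 m6 -> C4/C5 P8 similar
  -> R7 @ bar 2 tick 1 v(1,): B4->F4 leap 6st
  -> R2 @ bar 4 tick 0 v(0, 1): C4/E4 M3 -> E4/E5 P8 similar
  -> R7 @ bar 5 tick 2 v(1,): B4->F4 leap 6st
  -> R7 @ bar 5 tick 3 v(1,): F4->B4 leap 6st
  -> R2 @ bar 6 tick 0 v(0, 1): D4/B4 M6 -> C4/G4 P5 similar
  -> R7 @ bar 7 tick 0 v(1,): C5->D4 leap 10st

(0, 2, R4, (0, 1))
(0, 2, R7, (1,))
(0, 3, R7, (1,))
(1, 0, R2, (0, 1))
(2, 1, R7, (1,))
(4, 0, R2, (0, 1))
(5, 2, R7, (1,))
(5, 3, R7, (1,))
(6, 0, R2, (0, 1))
(7, 0, R7, (1,))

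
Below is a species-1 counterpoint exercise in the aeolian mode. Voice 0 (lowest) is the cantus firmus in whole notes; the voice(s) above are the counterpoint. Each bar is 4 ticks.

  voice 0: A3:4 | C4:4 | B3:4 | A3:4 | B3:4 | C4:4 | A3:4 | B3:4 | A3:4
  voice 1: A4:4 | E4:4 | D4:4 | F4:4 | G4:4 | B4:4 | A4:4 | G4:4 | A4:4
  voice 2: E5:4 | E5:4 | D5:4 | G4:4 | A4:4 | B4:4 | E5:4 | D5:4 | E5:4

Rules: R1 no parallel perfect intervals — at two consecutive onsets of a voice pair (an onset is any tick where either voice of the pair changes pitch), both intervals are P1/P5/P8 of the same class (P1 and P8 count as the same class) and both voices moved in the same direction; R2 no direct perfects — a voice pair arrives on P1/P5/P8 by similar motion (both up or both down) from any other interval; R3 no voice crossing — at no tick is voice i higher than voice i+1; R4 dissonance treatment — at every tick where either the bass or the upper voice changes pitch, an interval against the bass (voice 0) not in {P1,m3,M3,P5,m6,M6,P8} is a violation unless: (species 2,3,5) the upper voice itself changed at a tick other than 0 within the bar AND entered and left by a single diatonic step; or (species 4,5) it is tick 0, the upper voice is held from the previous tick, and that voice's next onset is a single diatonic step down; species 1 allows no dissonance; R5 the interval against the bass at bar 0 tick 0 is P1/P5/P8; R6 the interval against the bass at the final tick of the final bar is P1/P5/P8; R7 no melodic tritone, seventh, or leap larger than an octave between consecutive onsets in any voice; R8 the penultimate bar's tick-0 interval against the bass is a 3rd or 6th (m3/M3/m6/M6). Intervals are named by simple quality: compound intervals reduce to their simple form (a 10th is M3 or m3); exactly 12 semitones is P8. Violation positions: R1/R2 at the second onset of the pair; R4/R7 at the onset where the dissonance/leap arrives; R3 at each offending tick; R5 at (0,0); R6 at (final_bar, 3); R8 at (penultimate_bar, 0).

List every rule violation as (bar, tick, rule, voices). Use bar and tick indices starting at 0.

bar 0: v0=A3 v1=A4 v2=E5 downbeat P5
bar 1: v0=C4 v1=E4 v2=E5 downbeat M3
bar 2: v0=B3 v1=D4 v2=D5 downbeat m3
bar 3: v0=A3 v1=F4 v2=G4 downbeat m7
bar 4: v0=B3 v1=G4 v2=A4 downbeat m7
bar 5: v0=C4 v1=B4 v2=B4 downbeat M7
bar 6: v0=A3 v1=A4 v2=E5 downbeat P5
bar 7: v0=B3 v1=G4 v2=D5 downbeat m3
bar 8: v0=A3 v1=A4 v2=E5 downbeat P5
  -> R1 @ bar 2 tick 0 v(1, 2): E4/E5 P8 -> D4/D5 P8 similar
  -> R4 @ bar 3 tick 0 v(0, 2): A3/G4 m7 untreated
  -> R4 @ bar 4 tick 0 v(0, 2): B3/A4 m7 untreated
  -> R2 @ bar 5 tick 0 v(1, 2): G4/A4 M2 -> B4/B4 P1 similar
  -> R4 @ bar 5 tick 0 v(0, 1): C4/B4 M7 untreated
  -> R4 @ bar 5 tick 0 v(0, 2): C4/B4 M7 untreated
  -> R2 @ bar 6 tick 0 v(0, 1): C4/B4 M7 -> A3/A4 P8 similar
  -> R1 @ bar 7 tick 0 v(1, 2): A4/E5 P5 -> G4/D5 P5 similar
  -> R1 @ bar 8 tick 0 v(1, 2): G4/D5 P5 -> A4/E5 P5 similar

(2, 0, R1, (1, 2))
(3, 0, R4, (0, 2))
(4, 0, R4, (0, 2))
(5, 0, R2, (1, 2))
(5, 0, R4, (0, 1))
(5, 0, R4, (0, 2))
(6, 0, R2, (0, 1))
(7, 0, R1, (1, 2))
(8, 0, R1, (1, 2))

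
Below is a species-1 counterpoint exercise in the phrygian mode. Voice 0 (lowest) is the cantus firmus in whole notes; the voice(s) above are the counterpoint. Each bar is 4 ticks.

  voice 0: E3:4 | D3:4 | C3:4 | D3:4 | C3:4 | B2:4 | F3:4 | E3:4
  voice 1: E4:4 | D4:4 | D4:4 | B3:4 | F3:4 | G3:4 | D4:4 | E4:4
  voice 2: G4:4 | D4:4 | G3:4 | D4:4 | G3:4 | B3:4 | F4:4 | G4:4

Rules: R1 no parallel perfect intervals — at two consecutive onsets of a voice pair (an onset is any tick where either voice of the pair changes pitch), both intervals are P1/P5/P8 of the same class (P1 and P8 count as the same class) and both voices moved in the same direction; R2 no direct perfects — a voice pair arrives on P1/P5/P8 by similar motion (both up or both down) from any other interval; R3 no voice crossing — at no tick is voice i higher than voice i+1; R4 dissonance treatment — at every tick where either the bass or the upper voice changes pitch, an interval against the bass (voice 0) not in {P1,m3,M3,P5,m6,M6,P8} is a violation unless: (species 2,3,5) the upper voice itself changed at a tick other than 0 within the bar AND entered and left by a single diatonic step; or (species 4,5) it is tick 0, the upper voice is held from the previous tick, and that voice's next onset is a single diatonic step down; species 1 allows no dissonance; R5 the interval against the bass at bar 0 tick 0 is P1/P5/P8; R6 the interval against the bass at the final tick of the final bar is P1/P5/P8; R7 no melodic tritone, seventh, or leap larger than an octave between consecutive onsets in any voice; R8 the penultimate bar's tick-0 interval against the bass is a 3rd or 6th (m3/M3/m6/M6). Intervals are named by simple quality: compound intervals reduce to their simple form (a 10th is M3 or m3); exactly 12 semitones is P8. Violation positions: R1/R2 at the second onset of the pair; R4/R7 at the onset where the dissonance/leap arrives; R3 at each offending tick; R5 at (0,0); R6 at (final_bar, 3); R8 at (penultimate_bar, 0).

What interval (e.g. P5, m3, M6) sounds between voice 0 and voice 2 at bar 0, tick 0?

voice 0=E3 voice 2=G4 -> m3

m3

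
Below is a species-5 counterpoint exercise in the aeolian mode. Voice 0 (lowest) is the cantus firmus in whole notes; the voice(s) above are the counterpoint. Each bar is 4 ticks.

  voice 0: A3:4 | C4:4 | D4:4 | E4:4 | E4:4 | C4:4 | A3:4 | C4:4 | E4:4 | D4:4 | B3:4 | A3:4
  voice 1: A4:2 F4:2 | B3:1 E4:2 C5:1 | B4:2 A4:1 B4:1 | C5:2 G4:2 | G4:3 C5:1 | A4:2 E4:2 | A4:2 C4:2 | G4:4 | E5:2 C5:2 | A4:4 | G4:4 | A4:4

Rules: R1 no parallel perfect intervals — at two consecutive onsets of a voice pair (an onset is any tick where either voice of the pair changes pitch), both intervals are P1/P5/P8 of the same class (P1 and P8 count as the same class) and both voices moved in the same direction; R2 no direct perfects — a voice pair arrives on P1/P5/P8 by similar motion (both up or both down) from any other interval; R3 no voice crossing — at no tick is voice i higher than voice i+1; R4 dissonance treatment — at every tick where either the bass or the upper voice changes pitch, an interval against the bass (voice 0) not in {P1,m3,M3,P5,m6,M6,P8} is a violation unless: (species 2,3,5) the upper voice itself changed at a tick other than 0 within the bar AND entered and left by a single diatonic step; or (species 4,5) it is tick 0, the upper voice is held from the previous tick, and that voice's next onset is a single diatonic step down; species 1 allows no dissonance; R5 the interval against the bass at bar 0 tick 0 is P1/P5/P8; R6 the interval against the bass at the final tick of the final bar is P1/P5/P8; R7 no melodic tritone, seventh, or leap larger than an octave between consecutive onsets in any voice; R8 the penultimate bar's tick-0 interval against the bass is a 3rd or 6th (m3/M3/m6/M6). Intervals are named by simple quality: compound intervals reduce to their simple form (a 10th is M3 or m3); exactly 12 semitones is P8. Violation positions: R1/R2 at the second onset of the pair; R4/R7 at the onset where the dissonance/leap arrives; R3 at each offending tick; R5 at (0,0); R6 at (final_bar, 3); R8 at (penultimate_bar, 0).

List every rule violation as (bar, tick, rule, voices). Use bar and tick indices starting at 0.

(1, 0, R3, (0, 1))
(1, 0, R4, (0, 1))
(1, 0, R7, (1,))
(7, 0, R2, (0, 1))
(8, 0, R2, (0, 1))
(9, 0, R2, (0, 1))

bar 0: v0=A3 v1=A4 downbeat P8
bar 1: v0=C4 v1=B3 downbeat m2
bar 2: v0=D4 v1=B4 downbeat M6
bar 3: v0=E4 v1=C5 downbeat m6
bar 4: v0=E4 v1=G4 downbeat m3
bar 5: v0=C4 v1=A4 downbeat M6
bar 6: v0=A3 v1=A4 downbeat P8
bar 7: v0=C4 v1=G4 downbeat P5
bar 8: v0=E4 v1=E5 downbeat P8
bar 9: v0=D4 v1=A4 downbeat P5
bar 10: v0=B3 v1=G4 downbeat m6
bar 11: v0=A3 v1=A4 downbeat P8
  -> R3 @ bar 1 tick 0 v(0, 1): C4 above B3
  -> R4 @ bar 1 tick 0 v(0, 1): C4/B3 m2 untreated
  -> R7 @ bar 1 tick 0 v(1,): F4->B3 leap 6st
  -> R2 @ bar 7 tick 0 v(0, 1): A3/C4 m3 -> C4/G4 P5 similar
  -> R2 @ bar 8 tick 0 v(0, 1): C4/G4 P5 -> E4/E5 P8 similar
  -> R2 @ bar 9 tick 0 v(0, 1): E4/C5 m6 -> D4/A4 P5 similar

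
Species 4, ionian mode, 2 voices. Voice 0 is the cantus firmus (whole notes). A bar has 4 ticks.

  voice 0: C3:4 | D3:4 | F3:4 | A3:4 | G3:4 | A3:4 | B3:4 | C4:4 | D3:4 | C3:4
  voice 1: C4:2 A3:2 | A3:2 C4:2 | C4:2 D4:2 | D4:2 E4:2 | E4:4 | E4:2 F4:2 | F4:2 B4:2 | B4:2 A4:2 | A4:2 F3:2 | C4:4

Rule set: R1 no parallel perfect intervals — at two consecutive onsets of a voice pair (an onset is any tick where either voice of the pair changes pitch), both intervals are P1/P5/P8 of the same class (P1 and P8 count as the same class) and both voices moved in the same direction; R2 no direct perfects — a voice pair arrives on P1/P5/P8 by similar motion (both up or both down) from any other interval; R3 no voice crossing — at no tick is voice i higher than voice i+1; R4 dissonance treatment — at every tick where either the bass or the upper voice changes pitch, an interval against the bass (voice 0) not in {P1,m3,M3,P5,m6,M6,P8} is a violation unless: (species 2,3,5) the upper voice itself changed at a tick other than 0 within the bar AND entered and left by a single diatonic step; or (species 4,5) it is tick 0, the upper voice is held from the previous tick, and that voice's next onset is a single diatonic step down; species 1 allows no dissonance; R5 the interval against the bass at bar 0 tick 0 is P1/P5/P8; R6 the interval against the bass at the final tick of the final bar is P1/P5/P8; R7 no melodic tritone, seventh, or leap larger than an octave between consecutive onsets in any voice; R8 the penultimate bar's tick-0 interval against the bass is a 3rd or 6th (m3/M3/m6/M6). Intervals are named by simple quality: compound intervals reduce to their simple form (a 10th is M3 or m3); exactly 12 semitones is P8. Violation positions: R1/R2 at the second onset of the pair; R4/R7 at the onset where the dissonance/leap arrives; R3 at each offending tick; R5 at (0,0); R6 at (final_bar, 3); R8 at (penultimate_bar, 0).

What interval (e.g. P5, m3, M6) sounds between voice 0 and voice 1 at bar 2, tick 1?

voice 0=F3 voice 1=C4 -> P5

P5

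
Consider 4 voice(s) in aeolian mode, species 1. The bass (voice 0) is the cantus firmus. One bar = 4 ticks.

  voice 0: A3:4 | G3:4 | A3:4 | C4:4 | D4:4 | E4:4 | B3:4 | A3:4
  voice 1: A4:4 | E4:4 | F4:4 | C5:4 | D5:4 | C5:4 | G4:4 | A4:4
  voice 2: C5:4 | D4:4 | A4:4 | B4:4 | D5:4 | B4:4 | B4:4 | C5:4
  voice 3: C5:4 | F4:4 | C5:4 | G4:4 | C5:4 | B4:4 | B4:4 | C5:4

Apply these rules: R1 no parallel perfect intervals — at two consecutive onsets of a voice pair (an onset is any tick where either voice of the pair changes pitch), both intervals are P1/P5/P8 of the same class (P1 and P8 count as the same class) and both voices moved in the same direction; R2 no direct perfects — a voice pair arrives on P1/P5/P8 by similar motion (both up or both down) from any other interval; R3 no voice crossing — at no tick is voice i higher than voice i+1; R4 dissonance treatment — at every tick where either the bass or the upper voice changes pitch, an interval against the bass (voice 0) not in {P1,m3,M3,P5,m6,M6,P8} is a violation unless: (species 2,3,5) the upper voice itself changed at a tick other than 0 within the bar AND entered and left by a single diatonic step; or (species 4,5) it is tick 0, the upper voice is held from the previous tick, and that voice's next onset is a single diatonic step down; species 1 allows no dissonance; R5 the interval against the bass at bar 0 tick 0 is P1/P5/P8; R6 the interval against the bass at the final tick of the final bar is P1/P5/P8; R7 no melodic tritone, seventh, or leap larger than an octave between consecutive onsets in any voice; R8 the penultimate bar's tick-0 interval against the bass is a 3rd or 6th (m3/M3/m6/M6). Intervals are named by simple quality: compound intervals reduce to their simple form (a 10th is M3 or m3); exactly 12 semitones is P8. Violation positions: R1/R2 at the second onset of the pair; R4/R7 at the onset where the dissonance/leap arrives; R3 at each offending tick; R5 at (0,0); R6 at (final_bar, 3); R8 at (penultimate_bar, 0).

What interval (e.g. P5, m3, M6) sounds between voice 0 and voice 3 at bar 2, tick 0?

m3

voice 0=A3 voice 3=C5 -> m3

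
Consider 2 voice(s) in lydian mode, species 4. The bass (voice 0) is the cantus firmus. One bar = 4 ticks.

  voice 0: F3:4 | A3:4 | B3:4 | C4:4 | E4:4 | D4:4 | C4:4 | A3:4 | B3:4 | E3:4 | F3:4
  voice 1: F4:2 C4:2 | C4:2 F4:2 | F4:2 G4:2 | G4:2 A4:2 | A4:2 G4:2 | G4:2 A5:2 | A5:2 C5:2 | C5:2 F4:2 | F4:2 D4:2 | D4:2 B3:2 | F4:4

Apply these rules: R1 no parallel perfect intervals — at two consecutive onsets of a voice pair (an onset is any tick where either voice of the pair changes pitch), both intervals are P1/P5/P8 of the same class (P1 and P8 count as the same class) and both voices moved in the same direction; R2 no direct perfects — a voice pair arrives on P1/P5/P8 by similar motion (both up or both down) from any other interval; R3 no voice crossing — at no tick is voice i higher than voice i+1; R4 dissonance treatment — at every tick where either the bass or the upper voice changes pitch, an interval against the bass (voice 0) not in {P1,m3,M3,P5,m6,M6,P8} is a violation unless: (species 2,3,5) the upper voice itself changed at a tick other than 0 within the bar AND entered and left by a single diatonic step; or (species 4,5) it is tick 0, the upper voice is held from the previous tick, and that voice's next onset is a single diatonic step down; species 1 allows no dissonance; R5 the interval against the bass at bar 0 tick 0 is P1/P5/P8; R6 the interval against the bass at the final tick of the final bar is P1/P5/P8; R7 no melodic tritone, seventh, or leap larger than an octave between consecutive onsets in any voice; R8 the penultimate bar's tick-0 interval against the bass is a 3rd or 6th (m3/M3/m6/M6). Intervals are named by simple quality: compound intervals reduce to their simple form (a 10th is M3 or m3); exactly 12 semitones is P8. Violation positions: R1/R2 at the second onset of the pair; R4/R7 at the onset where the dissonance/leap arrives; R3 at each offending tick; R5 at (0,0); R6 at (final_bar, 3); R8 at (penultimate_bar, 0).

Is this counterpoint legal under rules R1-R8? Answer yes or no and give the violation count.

No (8 violations)

bar 0: v0=F3 v1=F4 (P8)
bar 1: v0=A3 v1=C4 (m3)
bar 2: v0=B3 v1=F4 (TT)
bar 3: v0=C4 v1=G4 (P5)
bar 4: v0=E4 v1=A4 (P4)
bar 5: v0=D4 v1=G4 (P4)
bar 6: v0=C4 v1=A5 (M6)
bar 7: v0=A3 v1=C5 (m3)
bar 8: v0=B3 v1=F4 (TT)
bar 9: v0=E3 v1=D4 (m7)
bar 10: v0=F3 v1=F4 (P8)
  R4 @ bar2.0: B3/F4 TT untreated
  R4 @ bar5.0: D4/G4 P4 untreated
  R7 @ bar5.2: G4->A5 leap 14st
  R4 @ bar8.0: B3/F4 TT untreated
  R4 @ bar9.0: E3/D4 m7 untreated
  R8 @ bar9.0: penult m7 not 3rd/6th
  R2 @ bar10.0: E3/B3 P5 -> F3/F4 P8 similar
  R7 @ bar10.0: B3->F4 leap 6st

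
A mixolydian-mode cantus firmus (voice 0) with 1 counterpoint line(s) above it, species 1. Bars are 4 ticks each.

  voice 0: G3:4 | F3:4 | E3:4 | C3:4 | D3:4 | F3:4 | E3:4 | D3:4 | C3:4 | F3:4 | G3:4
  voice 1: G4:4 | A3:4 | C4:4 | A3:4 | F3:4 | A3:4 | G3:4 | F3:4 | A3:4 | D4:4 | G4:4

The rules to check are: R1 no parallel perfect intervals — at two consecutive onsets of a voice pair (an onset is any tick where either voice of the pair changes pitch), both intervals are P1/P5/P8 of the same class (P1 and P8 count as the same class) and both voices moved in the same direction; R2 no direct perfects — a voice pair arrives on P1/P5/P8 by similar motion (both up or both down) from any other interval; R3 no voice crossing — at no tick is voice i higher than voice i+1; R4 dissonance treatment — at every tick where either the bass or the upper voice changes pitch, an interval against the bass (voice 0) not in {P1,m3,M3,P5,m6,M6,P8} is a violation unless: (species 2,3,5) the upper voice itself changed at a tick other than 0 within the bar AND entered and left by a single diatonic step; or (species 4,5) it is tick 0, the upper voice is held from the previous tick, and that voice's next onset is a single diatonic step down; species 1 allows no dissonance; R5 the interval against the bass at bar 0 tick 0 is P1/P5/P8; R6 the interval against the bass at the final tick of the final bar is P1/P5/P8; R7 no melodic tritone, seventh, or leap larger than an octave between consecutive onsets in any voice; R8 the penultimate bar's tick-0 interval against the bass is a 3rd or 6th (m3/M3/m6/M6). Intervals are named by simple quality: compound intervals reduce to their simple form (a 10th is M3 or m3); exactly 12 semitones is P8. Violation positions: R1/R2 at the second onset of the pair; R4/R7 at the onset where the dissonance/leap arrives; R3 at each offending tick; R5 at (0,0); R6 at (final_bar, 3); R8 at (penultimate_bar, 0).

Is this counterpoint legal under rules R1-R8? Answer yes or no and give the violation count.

No (2 violations)

bar 0: v0=G3 v1=G4 (P8)
bar 1: v0=F3 v1=A3 (M3)
bar 2: v0=E3 v1=C4 (m6)
bar 3: v0=C3 v1=A3 (M6)
bar 4: v0=D3 v1=F3 (m3)
bar 5: v0=F3 v1=A3 (M3)
bar 6: v0=E3 v1=G3 (m3)
bar 7: v0=D3 v1=F3 (m3)
bar 8: v0=C3 v1=A3 (M6)
bar 9: v0=F3 v1=D4 (M6)
bar 10: v0=G3 v1=G4 (P8)
  R7 @ bar1.0: G4->A3 leap 10st
  R2 @ bar10.0: F3/D4 M6 -> G3/G4 P8 similar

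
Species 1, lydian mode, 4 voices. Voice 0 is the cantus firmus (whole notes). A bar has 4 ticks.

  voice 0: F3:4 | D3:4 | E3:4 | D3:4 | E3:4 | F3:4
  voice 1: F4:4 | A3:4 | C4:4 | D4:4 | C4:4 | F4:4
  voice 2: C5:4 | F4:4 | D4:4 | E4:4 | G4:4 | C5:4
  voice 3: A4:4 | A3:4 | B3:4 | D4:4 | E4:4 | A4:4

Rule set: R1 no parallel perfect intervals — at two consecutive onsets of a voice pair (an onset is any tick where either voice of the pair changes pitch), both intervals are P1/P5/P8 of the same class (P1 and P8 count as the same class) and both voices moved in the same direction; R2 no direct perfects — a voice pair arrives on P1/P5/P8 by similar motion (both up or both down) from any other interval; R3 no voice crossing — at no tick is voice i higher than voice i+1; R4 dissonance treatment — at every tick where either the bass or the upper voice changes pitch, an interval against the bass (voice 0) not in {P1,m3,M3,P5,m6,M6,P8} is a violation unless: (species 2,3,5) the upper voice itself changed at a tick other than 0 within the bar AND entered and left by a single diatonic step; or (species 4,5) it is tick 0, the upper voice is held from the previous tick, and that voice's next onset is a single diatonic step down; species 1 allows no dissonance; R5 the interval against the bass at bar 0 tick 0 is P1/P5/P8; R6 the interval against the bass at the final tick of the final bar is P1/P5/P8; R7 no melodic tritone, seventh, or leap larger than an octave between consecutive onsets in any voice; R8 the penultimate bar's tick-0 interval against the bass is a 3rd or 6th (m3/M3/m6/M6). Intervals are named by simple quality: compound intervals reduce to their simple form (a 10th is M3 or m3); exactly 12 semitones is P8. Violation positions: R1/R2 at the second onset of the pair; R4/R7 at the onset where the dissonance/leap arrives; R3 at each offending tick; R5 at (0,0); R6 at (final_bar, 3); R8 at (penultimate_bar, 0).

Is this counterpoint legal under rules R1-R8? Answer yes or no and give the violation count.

bar 0: v0=F3 v1=F4 v2=C5 v3=A4 (M3)
bar 1: v0=D3 v1=A3 v2=F4 v3=A3 (P5)
bar 2: v0=E3 v1=C4 v2=D4 v3=B3 (P5)
bar 3: v0=D3 v1=D4 v2=E4 v3=D4 (P8)
bar 4: v0=E3 v1=C4 v2=G4 v3=E4 (P8)
bar 5: v0=F3 v1=F4 v2=C5 v3=A4 (M3)
  R3 @ bar0.0: C5 above A4
  R5 @ bar0.0: opens on M3
  R3 @ bar0.1: C5 above A4
  R3 @ bar0.2: C5 above A4
  R3 @ bar0.3: C5 above A4
  R2 @ bar1.0: F3/F4 P8 -> D3/A3 P5 similar
  R2 @ bar1.0: F3/A4 M3 -> D3/A3 P5 similar
  R2 @ bar1.0: F4/A4 M3 -> A3/A3 P1 similar
  R3 @ bar1.0: F4 above A3
  R3 @ bar1.1: F4 above A3
  R3 @ bar1.2: F4 above A3
  R3 @ bar1.3: F4 above A3
  R1 @ bar2.0: D3/A3 P5 -> E3/B3 P5 similar
  R3 @ bar2.0: D4 above B3
  R4 @ bar2.0: E3/D4 m7 untreated
  R3 @ bar2.1: D4 above B3
  R3 @ bar2.2: D4 above B3
  R3 @ bar2.3: D4 above B3
  R2 @ bar3.0: C4/B3 m2 -> D4/D4 P1 similar
  R3 @ bar3.0: E4 above D4
  R4 @ bar3.0: D3/E4 M2 untreated
  R3 @ bar3.1: E4 above D4
  R3 @ bar3.2: E4 above D4
  R3 @ bar3.3: E4 above D4
  R1 @ bar4.0: D3/D4 P8 -> E3/E4 P8 similar
  R3 @ bar4.0: G4 above E4
  R8 @ bar4.0: penult P8 not 3rd/6th
  R3 @ bar4.1: G4 above E4
  R3 @ bar4.2: G4 above E4
  R3 @ bar4.3: G4 above E4
  R1 @ bar5.0: C4/G4 P5 -> F4/C5 P5 similar
  R2 @ bar5.0: E3/C4 m6 -> F3/F4 P8 similar
  R2 @ bar5.0: E3/G4 m3 -> F3/C5 P5 similar
  R3 @ bar5.0: C5 above A4
  R3 @ bar5.1: C5 above A4
  R3 @ bar5.2: C5 above A4
  R3 @ bar5.3: C5 above A4
  R6 @ bar5.3: closes on M3

No (38 violations)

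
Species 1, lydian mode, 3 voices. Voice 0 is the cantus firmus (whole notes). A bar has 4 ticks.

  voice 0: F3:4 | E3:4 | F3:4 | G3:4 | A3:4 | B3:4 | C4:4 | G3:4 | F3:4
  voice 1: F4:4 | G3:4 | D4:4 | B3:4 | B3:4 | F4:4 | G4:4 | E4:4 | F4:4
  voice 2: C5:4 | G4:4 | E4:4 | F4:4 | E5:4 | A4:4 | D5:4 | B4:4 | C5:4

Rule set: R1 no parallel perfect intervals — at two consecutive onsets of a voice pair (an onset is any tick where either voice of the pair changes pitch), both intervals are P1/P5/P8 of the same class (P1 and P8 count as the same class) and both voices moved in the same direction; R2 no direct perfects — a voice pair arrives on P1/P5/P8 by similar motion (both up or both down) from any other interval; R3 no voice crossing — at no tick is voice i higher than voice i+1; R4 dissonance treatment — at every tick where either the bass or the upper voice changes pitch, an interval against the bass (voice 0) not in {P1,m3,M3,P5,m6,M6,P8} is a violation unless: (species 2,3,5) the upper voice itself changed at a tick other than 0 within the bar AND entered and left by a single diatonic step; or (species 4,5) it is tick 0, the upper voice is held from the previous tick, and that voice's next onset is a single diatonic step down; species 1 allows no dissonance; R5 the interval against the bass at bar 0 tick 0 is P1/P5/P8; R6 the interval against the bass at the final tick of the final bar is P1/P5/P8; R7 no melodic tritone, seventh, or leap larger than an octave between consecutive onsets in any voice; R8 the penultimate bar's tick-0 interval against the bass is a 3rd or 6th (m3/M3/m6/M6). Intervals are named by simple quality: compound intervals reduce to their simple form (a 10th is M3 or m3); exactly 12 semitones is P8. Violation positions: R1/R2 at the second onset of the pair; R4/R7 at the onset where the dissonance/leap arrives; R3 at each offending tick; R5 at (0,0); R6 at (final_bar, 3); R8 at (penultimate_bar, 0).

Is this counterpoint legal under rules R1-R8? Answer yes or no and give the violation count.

No (15 violations)

bar 0: v0=F3 v1=F4 v2=C5 (P5)
bar 1: v0=E3 v1=G3 v2=G4 (m3)
bar 2: v0=F3 v1=D4 v2=E4 (M7)
bar 3: v0=G3 v1=B3 v2=F4 (m7)
bar 4: v0=A3 v1=B3 v2=E5 (P5)
bar 5: v0=B3 v1=F4 v2=A4 (m7)
bar 6: v0=C4 v1=G4 v2=D5 (M2)
bar 7: v0=G3 v1=E4 v2=B4 (M3)
bar 8: v0=F3 v1=F4 v2=C5 (P5)
  R2 @ bar1.0: F4/C5 P5 -> G3/G4 P8 similar
  R7 @ bar1.0: F4->G3 leap 10st
  R4 @ bar2.0: F3/E4 M7 untreated
  R4 @ bar3.0: G3/F4 m7 untreated
  R2 @ bar4.0: G3/F4 m7 -> A3/E5 P5 similar
  R4 @ bar4.0: A3/B3 M2 untreated
  R7 @ bar4.0: F4->E5 leap 11st
  R4 @ bar5.0: B3/F4 TT untreated
  R4 @ bar5.0: B3/A4 m7 untreated
  R7 @ bar5.0: B3->F4 leap 6st
  R2 @ bar6.0: B3/F4 TT -> C4/G4 P5 similar
  R2 @ bar6.0: F4/A4 M3 -> G4/D5 P5 similar
  R4 @ bar6.0: C4/D5 M2 untreated
  R1 @ bar7.0: G4/D5 P5 -> E4/B4 P5 similar
  R1 @ bar8.0: E4/B4 P5 -> F4/C5 P5 similar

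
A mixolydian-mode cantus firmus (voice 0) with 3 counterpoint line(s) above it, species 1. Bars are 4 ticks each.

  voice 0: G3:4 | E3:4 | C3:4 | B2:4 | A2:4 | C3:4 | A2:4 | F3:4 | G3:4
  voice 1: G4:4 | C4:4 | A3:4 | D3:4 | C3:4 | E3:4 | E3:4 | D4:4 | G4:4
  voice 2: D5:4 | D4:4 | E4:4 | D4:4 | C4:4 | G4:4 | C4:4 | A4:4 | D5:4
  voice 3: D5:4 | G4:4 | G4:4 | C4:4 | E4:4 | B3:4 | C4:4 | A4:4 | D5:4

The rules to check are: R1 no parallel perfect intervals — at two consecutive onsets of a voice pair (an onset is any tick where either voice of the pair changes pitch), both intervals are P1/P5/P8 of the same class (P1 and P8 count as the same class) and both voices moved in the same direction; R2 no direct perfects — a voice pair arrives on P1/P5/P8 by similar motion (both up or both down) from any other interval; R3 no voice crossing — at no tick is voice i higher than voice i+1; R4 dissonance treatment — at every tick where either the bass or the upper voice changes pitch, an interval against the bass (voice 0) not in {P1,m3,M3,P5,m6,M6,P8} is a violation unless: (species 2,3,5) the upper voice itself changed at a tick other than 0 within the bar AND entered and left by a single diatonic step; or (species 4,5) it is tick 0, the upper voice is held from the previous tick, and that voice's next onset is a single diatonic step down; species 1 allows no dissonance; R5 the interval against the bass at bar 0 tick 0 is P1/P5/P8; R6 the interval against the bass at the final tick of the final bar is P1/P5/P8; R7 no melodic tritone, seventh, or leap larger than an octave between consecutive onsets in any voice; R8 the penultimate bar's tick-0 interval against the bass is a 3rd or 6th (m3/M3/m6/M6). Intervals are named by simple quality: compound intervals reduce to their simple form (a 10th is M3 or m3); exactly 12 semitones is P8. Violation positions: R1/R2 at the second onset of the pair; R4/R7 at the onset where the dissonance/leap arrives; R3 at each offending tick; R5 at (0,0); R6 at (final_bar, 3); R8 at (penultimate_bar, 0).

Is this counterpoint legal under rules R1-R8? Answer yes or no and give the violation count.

bar 0: v0=G3 v1=G4 v2=D5 v3=D5 (P5)
bar 1: v0=E3 v1=C4 v2=D4 v3=G4 (m3)
bar 2: v0=C3 v1=A3 v2=E4 v3=G4 (P5)
bar 3: v0=B2 v1=D3 v2=D4 v3=C4 (m2)
bar 4: v0=A2 v1=C3 v2=C4 v3=E4 (P5)
bar 5: v0=C3 v1=E3 v2=G4 v3=B3 (M7)
bar 6: v0=A2 v1=E3 v2=C4 v3=C4 (m3)
bar 7: v0=F3 v1=D4 v2=A4 v3=A4 (M3)
bar 8: v0=G3 v1=G4 v2=D5 v3=D5 (P5)
  R1 @ bar1.0: G4/D5 P5 -> C4/G4 P5 similar
  R4 @ bar1.0: E3/D4 m7 untreated
  R2 @ bar3.0: A3/E4 P5 -> D3/D4 P8 similar
  R3 @ bar3.0: D4 above C4
  R4 @ bar3.0: B2/C4 m2 untreated
  R3 @ bar3.1: D4 above C4
  R3 @ bar3.2: D4 above C4
  R3 @ bar3.3: D4 above C4
  R1 @ bar4.0: D3/D4 P8 -> C3/C4 P8 similar
  R2 @ bar5.0: A2/C4 m3 -> C3/G4 P5 similar
  R3 @ bar5.0: G4 above B3
  R4 @ bar5.0: C3/B3 M7 untreated
  R3 @ bar5.1: G4 above B3
  R3 @ bar5.2: G4 above B3
  R3 @ bar5.3: G4 above B3
  R1 @ bar7.0: C4/C4 P1 -> A4/A4 P1 similar
  R2 @ bar7.0: E3/C4 m6 -> D4/A4 P5 similar
  R2 @ bar7.0: E3/C4 m6 -> D4/A4 P5 similar
  R7 @ bar7.0: E3->D4 leap 10st
  R1 @ bar8.0: D4/A4 P5 -> G4/D5 P5 similar
  R1 @ bar8.0: D4/A4 P5 -> G4/D5 P5 similar
  R1 @ bar8.0: A4/A4 P1 -> D5/D5 P1 similar
  R2 @ bar8.0: F3/D4 M6 -> G3/G4 P8 similar
  R2 @ bar8.0: F3/A4 M3 -> G3/D5 P5 similar
  R2 @ bar8.0: F3/A4 M3 -> G3/D5 P5 similar

No (25 violations)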